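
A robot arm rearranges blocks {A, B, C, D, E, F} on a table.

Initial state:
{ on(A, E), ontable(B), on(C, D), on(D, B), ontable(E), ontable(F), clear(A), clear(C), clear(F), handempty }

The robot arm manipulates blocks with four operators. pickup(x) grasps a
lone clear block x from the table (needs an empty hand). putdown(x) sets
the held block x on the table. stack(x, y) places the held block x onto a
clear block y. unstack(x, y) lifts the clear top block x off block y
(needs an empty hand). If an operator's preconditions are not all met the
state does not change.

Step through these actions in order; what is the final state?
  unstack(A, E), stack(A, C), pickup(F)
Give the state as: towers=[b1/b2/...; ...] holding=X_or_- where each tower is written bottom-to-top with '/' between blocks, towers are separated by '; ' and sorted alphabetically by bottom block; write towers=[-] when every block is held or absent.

towers=[B/D/C/A; E] holding=F

step 1 (unstack(A, E)): towers=[B/D/C; E; F] holding=A
step 2 (stack(A, C)): towers=[B/D/C/A; E; F] holding=-
step 3 (pickup(F)): towers=[B/D/C/A; E] holding=F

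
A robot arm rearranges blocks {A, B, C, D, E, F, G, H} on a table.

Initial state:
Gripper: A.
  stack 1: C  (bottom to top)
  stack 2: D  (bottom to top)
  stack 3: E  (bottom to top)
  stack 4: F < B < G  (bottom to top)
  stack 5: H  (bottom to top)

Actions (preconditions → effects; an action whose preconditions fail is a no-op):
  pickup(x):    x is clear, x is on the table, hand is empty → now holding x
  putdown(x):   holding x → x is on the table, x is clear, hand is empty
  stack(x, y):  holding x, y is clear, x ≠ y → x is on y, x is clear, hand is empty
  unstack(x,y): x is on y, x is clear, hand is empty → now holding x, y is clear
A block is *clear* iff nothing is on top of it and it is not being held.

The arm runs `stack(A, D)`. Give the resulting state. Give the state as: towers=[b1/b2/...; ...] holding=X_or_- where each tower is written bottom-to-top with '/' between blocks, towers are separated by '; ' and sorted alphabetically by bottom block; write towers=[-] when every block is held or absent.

before: towers=[C; D; E; F/B/G; H] holding=A
pre[stack(A, D)]: holding(A) ok, clear(D) ok, A≠D ok
all met → apply stack(A, D)
after:  towers=[C; D/A; E; F/B/G; H] holding=-

towers=[C; D/A; E; F/B/G; H] holding=-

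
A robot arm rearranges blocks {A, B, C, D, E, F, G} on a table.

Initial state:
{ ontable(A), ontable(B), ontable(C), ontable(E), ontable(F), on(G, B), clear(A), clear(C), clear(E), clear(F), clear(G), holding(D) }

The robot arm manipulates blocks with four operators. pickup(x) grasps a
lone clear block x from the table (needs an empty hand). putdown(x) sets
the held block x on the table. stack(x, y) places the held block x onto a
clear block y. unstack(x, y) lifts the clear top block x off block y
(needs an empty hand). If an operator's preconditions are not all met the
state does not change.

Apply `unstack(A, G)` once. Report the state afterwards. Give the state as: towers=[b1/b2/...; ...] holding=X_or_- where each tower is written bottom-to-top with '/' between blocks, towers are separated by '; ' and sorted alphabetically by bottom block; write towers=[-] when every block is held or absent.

before: towers=[A; B/G; C; E; F] holding=D
pre[unstack(A, G)]: on(A,G) fail, clear(A) ok, handempty fail
on(A,G), handempty unmet → unstack(A, G) is a no-op
after:  towers=[A; B/G; C; E; F] holding=D

towers=[A; B/G; C; E; F] holding=D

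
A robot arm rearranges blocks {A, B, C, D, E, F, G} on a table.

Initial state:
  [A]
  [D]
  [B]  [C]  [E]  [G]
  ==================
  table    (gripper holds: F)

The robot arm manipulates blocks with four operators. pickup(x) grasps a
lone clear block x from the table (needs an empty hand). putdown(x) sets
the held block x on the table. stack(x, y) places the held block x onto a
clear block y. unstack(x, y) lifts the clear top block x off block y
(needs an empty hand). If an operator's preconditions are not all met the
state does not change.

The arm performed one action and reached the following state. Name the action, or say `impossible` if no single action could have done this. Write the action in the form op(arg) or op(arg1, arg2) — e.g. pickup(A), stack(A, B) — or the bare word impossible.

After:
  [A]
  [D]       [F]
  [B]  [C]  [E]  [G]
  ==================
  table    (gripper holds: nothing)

target: towers=[B/D/A; C; E/F; G] holding=-
        putdown(F) → towers=[B/D/A; C; E; F; G] holding=-
       stack(F, G) → towers=[B/D/A; C; E; G/F] holding=-
       stack(F, A) → towers=[B/D/A/F; C; E; G] holding=-
       stack(F, E) → towers=[B/D/A; C; E/F; G] holding=-  ← match
       stack(F, C) → towers=[B/D/A; C/F; E; G] holding=-

stack(F, E)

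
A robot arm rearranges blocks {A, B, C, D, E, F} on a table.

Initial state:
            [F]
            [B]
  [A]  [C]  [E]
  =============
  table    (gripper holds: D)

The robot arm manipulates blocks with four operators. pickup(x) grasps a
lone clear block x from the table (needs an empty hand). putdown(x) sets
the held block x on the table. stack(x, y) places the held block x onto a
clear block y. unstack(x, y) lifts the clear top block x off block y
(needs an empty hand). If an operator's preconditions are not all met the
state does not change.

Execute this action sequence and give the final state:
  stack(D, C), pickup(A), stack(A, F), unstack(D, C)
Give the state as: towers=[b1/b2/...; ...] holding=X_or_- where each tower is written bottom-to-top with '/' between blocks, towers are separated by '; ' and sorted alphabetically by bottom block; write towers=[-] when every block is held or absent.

towers=[C; E/B/F/A] holding=D

step 1 (stack(D, C)): towers=[A; C/D; E/B/F] holding=-
step 2 (pickup(A)): towers=[C/D; E/B/F] holding=A
step 3 (stack(A, F)): towers=[C/D; E/B/F/A] holding=-
step 4 (unstack(D, C)): towers=[C; E/B/F/A] holding=D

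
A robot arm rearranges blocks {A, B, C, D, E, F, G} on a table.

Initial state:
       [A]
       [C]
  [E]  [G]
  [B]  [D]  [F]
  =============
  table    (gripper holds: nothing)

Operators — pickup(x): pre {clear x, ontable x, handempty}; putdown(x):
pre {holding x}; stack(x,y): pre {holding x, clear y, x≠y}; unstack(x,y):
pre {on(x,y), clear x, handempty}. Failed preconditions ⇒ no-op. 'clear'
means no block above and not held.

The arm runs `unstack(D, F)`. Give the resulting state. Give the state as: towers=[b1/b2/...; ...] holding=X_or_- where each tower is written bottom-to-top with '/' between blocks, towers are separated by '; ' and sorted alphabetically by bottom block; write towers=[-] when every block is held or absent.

before: towers=[B/E; D/G/C/A; F] holding=-
pre[unstack(D, F)]: on(D,F) fail, clear(D) fail, handempty ok
on(D,F), clear(D) unmet → unstack(D, F) is a no-op
after:  towers=[B/E; D/G/C/A; F] holding=-

towers=[B/E; D/G/C/A; F] holding=-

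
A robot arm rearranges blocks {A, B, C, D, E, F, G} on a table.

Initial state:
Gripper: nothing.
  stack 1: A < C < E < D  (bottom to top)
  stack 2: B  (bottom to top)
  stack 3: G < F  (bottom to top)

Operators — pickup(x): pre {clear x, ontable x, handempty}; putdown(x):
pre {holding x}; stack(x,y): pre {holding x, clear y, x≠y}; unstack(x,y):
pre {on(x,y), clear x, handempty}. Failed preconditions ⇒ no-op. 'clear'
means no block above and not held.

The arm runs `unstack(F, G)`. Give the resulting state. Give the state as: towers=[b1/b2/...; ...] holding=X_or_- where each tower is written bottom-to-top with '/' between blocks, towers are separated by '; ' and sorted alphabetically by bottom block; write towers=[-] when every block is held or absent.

towers=[A/C/E/D; B; G] holding=F

before: towers=[A/C/E/D; B; G/F] holding=-
pre[unstack(F, G)]: on(F,G) ✓, clear(F) ✓, handempty ✓
all met → apply unstack(F, G)
after:  towers=[A/C/E/D; B; G] holding=F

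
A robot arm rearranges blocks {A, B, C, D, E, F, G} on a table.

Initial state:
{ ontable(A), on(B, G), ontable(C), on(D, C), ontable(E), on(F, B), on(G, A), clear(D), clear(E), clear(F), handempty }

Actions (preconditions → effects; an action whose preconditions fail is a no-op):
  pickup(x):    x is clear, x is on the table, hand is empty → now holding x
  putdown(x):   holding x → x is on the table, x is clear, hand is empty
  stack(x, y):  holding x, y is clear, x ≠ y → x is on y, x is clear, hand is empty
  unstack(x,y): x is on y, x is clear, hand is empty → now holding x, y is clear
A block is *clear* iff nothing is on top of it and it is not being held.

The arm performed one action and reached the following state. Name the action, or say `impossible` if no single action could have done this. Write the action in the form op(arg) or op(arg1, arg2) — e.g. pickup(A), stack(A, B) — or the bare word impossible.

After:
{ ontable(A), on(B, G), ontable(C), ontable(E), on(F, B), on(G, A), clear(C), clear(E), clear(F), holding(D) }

unstack(D, C)

target: towers=[A/G/B/F; C; E] holding=D
     unstack(F, B) → towers=[A/G/B; C/D; E] holding=F
     unstack(D, C) → towers=[A/G/B/F; C; E] holding=D  ← match
         pickup(E) → towers=[A/G/B/F; C/D] holding=E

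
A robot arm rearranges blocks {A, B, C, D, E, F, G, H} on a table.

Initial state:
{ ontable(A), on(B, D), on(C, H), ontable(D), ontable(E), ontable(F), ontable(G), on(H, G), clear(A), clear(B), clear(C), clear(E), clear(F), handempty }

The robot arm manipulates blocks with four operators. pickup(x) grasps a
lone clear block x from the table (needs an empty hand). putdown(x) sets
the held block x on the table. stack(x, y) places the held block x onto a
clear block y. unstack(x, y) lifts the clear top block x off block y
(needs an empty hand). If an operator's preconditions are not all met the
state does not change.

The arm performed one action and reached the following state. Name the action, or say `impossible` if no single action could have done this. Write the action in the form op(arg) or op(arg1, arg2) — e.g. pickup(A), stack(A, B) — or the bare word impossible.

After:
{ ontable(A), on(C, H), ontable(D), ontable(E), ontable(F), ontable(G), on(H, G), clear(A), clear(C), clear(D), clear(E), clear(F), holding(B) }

unstack(B, D)

target: towers=[A; D; E; F; G/H/C] holding=B
         pickup(A) → towers=[D/B; E; F; G/H/C] holding=A
         pickup(E) → towers=[A; D/B; F; G/H/C] holding=E
     unstack(B, D) → towers=[A; D; E; F; G/H/C] holding=B  ← match
         pickup(F) → towers=[A; D/B; E; G/H/C] holding=F
     unstack(C, H) → towers=[A; D/B; E; F; G/H] holding=C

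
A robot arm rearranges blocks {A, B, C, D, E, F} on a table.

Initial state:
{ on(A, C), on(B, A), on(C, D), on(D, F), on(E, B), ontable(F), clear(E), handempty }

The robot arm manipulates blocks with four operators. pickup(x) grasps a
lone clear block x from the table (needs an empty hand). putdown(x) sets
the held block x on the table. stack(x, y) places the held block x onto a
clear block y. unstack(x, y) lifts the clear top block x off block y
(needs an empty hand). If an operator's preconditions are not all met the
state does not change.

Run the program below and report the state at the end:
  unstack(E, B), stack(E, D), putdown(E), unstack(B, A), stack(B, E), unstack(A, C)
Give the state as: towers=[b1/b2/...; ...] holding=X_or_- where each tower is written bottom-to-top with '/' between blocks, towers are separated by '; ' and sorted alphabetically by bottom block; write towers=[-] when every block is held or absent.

towers=[E/B; F/D/C] holding=A

step 1 (unstack(E, B)): towers=[F/D/C/A/B] holding=E
step 2 (stack(E, D)) [no-op]: towers=[F/D/C/A/B] holding=E
step 3 (putdown(E)): towers=[E; F/D/C/A/B] holding=-
step 4 (unstack(B, A)): towers=[E; F/D/C/A] holding=B
step 5 (stack(B, E)): towers=[E/B; F/D/C/A] holding=-
step 6 (unstack(A, C)): towers=[E/B; F/D/C] holding=A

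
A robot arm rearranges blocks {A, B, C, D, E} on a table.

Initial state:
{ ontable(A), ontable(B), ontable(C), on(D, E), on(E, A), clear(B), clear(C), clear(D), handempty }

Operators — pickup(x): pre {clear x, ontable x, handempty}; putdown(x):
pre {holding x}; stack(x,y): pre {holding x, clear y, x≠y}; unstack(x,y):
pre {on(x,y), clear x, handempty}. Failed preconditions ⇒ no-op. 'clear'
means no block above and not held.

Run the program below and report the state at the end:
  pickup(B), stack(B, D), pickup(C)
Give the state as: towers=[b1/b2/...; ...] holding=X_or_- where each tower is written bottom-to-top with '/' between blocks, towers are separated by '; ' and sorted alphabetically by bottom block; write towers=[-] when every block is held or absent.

step 1 (pickup(B)): towers=[A/E/D; C] holding=B
step 2 (stack(B, D)): towers=[A/E/D/B; C] holding=-
step 3 (pickup(C)): towers=[A/E/D/B] holding=C

towers=[A/E/D/B] holding=C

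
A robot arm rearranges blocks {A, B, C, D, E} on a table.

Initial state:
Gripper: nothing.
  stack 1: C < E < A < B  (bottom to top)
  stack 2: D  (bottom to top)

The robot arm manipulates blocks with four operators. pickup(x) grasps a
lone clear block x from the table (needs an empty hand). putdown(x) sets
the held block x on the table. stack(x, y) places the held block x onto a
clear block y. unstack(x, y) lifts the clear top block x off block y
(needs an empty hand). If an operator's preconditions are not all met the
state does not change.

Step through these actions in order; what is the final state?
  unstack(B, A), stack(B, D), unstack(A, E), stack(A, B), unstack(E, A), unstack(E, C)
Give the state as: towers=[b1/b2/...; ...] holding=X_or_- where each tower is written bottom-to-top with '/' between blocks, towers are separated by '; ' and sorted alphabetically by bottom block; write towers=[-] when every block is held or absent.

step 1 (unstack(B, A)): towers=[C/E/A; D] holding=B
step 2 (stack(B, D)): towers=[C/E/A; D/B] holding=-
step 3 (unstack(A, E)): towers=[C/E; D/B] holding=A
step 4 (stack(A, B)): towers=[C/E; D/B/A] holding=-
step 5 (unstack(E, A)) [no-op]: towers=[C/E; D/B/A] holding=-
step 6 (unstack(E, C)): towers=[C; D/B/A] holding=E

towers=[C; D/B/A] holding=E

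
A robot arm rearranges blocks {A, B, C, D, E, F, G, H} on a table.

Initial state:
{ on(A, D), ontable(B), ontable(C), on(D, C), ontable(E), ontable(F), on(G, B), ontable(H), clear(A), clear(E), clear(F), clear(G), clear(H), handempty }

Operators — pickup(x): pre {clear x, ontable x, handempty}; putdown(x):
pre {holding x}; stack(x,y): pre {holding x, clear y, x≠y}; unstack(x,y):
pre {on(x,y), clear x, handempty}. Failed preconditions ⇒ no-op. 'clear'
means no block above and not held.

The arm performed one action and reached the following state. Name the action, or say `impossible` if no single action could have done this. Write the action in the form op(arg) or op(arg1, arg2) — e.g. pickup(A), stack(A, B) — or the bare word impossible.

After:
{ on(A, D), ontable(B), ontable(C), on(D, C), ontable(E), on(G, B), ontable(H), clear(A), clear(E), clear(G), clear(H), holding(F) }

target: towers=[B/G; C/D/A; E; H] holding=F
     unstack(G, B) → towers=[B; C/D/A; E; F; H] holding=G
     unstack(A, D) → towers=[B/G; C/D; E; F; H] holding=A
         pickup(E) → towers=[B/G; C/D/A; F; H] holding=E
         pickup(H) → towers=[B/G; C/D/A; E; F] holding=H
         pickup(F) → towers=[B/G; C/D/A; E; H] holding=F  ← match

pickup(F)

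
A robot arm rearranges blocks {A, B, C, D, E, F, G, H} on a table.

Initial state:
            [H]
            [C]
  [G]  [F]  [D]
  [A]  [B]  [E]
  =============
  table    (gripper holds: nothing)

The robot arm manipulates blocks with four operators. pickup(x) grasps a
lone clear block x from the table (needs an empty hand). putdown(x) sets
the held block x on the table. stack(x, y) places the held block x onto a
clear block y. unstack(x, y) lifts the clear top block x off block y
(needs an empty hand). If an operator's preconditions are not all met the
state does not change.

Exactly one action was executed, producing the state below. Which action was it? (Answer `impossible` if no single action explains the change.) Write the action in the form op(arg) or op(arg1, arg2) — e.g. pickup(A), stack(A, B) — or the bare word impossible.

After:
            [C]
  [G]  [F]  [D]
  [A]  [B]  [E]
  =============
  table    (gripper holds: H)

target: towers=[A/G; B/F; E/D/C] holding=H
     unstack(G, A) → towers=[A; B/F; E/D/C/H] holding=G
     unstack(H, C) → towers=[A/G; B/F; E/D/C] holding=H  ← match
     unstack(F, B) → towers=[A/G; B; E/D/C/H] holding=F

unstack(H, C)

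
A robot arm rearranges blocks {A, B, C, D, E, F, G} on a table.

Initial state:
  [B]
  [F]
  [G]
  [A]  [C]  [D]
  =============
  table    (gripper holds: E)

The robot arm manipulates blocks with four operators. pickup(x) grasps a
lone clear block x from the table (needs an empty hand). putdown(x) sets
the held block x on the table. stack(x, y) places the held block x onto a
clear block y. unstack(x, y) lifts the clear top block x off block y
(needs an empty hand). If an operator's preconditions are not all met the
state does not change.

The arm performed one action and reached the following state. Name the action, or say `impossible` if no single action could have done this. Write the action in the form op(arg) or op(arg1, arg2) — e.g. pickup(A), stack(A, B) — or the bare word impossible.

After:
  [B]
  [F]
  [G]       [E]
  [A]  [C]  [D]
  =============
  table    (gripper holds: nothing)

target: towers=[A/G/F/B; C; D/E] holding=-
        putdown(E) → towers=[A/G/F/B; C; D; E] holding=-
       stack(E, B) → towers=[A/G/F/B/E; C; D] holding=-
       stack(E, D) → towers=[A/G/F/B; C; D/E] holding=-  ← match
       stack(E, C) → towers=[A/G/F/B; C/E; D] holding=-

stack(E, D)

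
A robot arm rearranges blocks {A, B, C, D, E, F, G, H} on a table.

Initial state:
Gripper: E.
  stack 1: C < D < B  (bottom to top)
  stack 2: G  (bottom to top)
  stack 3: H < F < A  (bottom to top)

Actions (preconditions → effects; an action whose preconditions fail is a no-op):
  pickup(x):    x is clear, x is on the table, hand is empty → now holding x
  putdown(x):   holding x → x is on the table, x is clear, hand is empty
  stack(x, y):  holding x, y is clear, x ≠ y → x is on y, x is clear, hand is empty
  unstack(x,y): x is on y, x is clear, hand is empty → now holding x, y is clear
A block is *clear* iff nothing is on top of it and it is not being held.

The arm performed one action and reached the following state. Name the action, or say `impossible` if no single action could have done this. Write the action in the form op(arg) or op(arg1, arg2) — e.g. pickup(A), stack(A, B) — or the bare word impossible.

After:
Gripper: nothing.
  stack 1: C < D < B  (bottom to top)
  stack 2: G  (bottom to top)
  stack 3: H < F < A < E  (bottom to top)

target: towers=[C/D/B; G; H/F/A/E] holding=-
        putdown(E) → towers=[C/D/B; E; G; H/F/A] holding=-
       stack(E, G) → towers=[C/D/B; G/E; H/F/A] holding=-
       stack(E, A) → towers=[C/D/B; G; H/F/A/E] holding=-  ← match
       stack(E, B) → towers=[C/D/B/E; G; H/F/A] holding=-

stack(E, A)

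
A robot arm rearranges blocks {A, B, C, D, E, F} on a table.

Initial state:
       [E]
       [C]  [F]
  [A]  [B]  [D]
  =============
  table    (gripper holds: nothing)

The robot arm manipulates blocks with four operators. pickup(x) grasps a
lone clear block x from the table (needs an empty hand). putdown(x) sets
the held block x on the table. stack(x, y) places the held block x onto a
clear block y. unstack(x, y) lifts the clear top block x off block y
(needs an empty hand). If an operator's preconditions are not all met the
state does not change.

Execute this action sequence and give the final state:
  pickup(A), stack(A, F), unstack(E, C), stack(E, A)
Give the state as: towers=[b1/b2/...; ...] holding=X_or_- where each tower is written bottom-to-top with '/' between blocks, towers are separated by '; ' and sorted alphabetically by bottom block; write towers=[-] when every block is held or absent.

towers=[B/C; D/F/A/E] holding=-

step 1 (pickup(A)): towers=[B/C/E; D/F] holding=A
step 2 (stack(A, F)): towers=[B/C/E; D/F/A] holding=-
step 3 (unstack(E, C)): towers=[B/C; D/F/A] holding=E
step 4 (stack(E, A)): towers=[B/C; D/F/A/E] holding=-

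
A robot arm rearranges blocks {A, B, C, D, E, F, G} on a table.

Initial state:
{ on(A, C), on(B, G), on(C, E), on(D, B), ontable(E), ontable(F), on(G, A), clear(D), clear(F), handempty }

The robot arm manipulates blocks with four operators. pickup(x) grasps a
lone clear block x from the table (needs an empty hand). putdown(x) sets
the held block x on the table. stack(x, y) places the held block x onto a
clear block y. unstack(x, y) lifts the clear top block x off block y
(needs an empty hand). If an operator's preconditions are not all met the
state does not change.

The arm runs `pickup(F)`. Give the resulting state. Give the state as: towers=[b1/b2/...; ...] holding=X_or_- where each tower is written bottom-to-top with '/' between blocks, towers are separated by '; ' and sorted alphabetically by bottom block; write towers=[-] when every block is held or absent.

towers=[E/C/A/G/B/D] holding=F

before: towers=[E/C/A/G/B/D; F] holding=-
pre[pickup(F)]: clear(F) yes, ontable(F) yes, handempty yes
all met → apply pickup(F)
after:  towers=[E/C/A/G/B/D] holding=F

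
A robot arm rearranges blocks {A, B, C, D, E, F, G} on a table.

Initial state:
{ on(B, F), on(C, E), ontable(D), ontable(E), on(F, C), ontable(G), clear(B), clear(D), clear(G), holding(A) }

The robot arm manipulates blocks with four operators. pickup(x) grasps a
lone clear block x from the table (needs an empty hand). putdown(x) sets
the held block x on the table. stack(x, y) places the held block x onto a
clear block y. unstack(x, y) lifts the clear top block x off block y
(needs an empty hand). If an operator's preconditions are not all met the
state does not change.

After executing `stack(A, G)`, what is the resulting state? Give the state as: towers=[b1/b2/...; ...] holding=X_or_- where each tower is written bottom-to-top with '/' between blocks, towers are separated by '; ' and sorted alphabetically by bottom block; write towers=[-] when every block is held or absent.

towers=[D; E/C/F/B; G/A] holding=-

before: towers=[D; E/C/F/B; G] holding=A
pre[stack(A, G)]: holding(A) ok, clear(G) ok, A≠G ok
all met → apply stack(A, G)
after:  towers=[D; E/C/F/B; G/A] holding=-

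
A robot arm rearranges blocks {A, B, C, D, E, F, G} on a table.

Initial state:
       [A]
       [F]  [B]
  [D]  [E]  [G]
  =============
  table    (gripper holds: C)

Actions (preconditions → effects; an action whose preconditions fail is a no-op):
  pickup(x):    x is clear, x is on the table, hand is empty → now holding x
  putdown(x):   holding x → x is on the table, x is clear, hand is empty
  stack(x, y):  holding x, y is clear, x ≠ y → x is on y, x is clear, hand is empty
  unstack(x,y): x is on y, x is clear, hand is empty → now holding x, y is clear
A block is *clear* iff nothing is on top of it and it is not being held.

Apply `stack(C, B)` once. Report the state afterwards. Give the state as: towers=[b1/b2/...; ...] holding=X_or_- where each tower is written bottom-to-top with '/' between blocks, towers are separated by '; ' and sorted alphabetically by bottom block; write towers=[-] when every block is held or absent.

towers=[D; E/F/A; G/B/C] holding=-

before: towers=[D; E/F/A; G/B] holding=C
pre[stack(C, B)]: holding(C) ✓, clear(B) ✓, C≠B ✓
all met → apply stack(C, B)
after:  towers=[D; E/F/A; G/B/C] holding=-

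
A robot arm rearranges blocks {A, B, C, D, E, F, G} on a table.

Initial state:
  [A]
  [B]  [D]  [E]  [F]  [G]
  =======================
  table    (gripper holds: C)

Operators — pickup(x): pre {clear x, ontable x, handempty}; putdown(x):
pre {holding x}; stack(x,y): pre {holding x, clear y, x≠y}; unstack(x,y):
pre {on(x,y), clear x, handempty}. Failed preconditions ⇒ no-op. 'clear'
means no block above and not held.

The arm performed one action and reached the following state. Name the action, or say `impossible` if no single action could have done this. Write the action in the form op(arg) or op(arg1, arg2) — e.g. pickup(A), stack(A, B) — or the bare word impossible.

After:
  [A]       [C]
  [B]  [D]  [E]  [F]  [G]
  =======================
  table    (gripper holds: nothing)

stack(C, E)

target: towers=[B/A; D; E/C; F; G] holding=-
        putdown(C) → towers=[B/A; C; D; E; F; G] holding=-
       stack(C, F) → towers=[B/A; D; E; F/C; G] holding=-
       stack(C, G) → towers=[B/A; D; E; F; G/C] holding=-
       stack(C, D) → towers=[B/A; D/C; E; F; G] holding=-
       stack(C, A) → towers=[B/A/C; D; E; F; G] holding=-
       stack(C, E) → towers=[B/A; D; E/C; F; G] holding=-  ← match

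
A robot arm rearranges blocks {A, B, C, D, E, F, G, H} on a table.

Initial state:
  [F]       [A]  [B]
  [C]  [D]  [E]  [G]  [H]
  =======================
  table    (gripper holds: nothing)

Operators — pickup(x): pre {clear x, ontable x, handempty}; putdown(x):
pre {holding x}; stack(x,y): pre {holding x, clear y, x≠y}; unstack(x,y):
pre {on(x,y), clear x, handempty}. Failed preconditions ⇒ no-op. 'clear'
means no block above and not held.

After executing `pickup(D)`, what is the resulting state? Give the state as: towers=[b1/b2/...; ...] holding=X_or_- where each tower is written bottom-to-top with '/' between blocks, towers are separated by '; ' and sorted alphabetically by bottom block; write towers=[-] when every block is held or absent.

before: towers=[C/F; D; E/A; G/B; H] holding=-
pre[pickup(D)]: clear(D) yes, ontable(D) yes, handempty yes
all met → apply pickup(D)
after:  towers=[C/F; E/A; G/B; H] holding=D

towers=[C/F; E/A; G/B; H] holding=D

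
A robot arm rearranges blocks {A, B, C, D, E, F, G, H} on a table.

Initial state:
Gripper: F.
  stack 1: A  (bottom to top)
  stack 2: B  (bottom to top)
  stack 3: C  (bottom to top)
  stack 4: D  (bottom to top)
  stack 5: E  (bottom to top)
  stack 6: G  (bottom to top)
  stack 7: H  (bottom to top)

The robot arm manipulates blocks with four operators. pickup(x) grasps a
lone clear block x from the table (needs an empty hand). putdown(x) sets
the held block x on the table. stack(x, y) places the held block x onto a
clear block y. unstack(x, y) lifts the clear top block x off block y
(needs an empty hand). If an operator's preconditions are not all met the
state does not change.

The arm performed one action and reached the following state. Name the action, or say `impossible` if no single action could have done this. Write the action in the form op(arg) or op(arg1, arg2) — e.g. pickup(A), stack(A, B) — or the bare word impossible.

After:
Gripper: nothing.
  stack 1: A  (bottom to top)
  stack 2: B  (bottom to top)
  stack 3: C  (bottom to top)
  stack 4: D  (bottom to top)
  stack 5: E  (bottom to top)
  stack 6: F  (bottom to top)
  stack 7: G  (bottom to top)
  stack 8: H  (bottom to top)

putdown(F)

target: towers=[A; B; C; D; E; F; G; H] holding=-
        putdown(F) → towers=[A; B; C; D; E; F; G; H] holding=-  ← match
       stack(F, G) → towers=[A; B; C; D; E; G/F; H] holding=-
       stack(F, A) → towers=[A/F; B; C; D; E; G; H] holding=-
       stack(F, E) → towers=[A; B; C; D; E/F; G; H] holding=-
       stack(F, H) → towers=[A; B; C; D; E; G; H/F] holding=-
       stack(F, B) → towers=[A; B/F; C; D; E; G; H] holding=-
       stack(F, D) → towers=[A; B; C; D/F; E; G; H] holding=-
       stack(F, C) → towers=[A; B; C/F; D; E; G; H] holding=-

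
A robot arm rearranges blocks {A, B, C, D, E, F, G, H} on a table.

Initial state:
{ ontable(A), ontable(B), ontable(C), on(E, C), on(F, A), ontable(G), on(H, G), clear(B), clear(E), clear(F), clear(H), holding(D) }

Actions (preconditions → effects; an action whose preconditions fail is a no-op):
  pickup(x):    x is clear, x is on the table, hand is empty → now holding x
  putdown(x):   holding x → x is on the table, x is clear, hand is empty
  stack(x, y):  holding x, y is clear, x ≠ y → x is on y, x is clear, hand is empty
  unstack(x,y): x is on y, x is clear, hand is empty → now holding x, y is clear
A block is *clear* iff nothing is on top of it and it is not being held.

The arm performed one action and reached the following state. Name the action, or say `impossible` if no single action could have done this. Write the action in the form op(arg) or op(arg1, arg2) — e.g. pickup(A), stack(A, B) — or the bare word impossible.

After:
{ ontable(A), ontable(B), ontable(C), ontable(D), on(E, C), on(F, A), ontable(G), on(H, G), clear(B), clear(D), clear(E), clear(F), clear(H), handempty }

putdown(D)

target: towers=[A/F; B; C/E; D; G/H] holding=-
        putdown(D) → towers=[A/F; B; C/E; D; G/H] holding=-  ← match
       stack(D, E) → towers=[A/F; B; C/E/D; G/H] holding=-
       stack(D, H) → towers=[A/F; B; C/E; G/H/D] holding=-
       stack(D, B) → towers=[A/F; B/D; C/E; G/H] holding=-
       stack(D, F) → towers=[A/F/D; B; C/E; G/H] holding=-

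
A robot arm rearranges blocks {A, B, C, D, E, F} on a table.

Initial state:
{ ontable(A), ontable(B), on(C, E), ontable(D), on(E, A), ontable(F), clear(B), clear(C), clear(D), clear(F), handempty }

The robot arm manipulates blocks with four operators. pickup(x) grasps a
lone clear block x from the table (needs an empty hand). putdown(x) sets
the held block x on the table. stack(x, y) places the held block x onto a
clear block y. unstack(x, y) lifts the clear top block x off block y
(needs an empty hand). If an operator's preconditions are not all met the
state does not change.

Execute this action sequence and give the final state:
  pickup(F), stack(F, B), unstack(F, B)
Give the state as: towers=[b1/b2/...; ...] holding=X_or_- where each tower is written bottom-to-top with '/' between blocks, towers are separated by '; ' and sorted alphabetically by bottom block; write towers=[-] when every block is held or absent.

step 1 (pickup(F)): towers=[A/E/C; B; D] holding=F
step 2 (stack(F, B)): towers=[A/E/C; B/F; D] holding=-
step 3 (unstack(F, B)): towers=[A/E/C; B; D] holding=F

towers=[A/E/C; B; D] holding=F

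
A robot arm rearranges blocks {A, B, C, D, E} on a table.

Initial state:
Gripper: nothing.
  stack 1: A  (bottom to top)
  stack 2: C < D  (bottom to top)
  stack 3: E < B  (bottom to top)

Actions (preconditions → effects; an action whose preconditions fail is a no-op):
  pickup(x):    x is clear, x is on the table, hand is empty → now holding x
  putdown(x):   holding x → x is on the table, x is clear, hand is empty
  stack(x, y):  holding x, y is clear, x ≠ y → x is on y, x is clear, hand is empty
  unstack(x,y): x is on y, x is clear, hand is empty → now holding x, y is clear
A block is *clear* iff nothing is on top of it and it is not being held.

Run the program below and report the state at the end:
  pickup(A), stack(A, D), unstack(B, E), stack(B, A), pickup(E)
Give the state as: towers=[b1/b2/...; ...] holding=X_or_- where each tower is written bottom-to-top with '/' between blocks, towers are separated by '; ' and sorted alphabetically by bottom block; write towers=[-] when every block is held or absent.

step 1 (pickup(A)): towers=[C/D; E/B] holding=A
step 2 (stack(A, D)): towers=[C/D/A; E/B] holding=-
step 3 (unstack(B, E)): towers=[C/D/A; E] holding=B
step 4 (stack(B, A)): towers=[C/D/A/B; E] holding=-
step 5 (pickup(E)): towers=[C/D/A/B] holding=E

towers=[C/D/A/B] holding=E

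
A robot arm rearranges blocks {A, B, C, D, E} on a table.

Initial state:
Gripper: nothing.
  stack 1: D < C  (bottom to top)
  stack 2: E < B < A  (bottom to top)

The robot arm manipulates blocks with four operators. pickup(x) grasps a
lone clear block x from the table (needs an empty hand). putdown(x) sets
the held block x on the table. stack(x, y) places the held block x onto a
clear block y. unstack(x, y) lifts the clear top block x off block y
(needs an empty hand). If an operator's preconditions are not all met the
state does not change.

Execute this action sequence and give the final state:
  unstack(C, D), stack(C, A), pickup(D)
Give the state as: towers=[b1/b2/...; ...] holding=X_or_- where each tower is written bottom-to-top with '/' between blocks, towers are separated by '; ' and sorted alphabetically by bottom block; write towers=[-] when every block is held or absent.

step 1 (unstack(C, D)): towers=[D; E/B/A] holding=C
step 2 (stack(C, A)): towers=[D; E/B/A/C] holding=-
step 3 (pickup(D)): towers=[E/B/A/C] holding=D

towers=[E/B/A/C] holding=D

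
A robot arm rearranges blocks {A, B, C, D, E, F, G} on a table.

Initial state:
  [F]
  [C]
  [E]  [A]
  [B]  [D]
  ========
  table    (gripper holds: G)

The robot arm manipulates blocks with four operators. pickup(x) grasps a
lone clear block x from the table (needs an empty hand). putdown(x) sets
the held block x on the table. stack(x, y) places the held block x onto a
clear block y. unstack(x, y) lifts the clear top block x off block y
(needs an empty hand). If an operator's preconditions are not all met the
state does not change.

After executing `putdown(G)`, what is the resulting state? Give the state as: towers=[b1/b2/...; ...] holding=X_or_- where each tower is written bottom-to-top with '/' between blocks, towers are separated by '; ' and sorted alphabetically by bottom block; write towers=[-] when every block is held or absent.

towers=[B/E/C/F; D/A; G] holding=-

before: towers=[B/E/C/F; D/A] holding=G
pre[putdown(G)]: holding(G) ok
all met → apply putdown(G)
after:  towers=[B/E/C/F; D/A; G] holding=-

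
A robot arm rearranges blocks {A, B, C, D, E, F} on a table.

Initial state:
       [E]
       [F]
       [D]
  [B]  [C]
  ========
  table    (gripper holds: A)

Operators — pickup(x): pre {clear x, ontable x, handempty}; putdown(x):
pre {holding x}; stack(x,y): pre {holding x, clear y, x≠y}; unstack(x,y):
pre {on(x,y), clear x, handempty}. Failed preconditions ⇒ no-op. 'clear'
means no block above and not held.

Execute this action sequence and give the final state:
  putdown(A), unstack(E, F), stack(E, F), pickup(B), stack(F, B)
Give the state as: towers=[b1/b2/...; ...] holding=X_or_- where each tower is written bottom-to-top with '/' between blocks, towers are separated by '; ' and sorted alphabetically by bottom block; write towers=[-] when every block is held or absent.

step 1 (putdown(A)): towers=[A; B; C/D/F/E] holding=-
step 2 (unstack(E, F)): towers=[A; B; C/D/F] holding=E
step 3 (stack(E, F)): towers=[A; B; C/D/F/E] holding=-
step 4 (pickup(B)): towers=[A; C/D/F/E] holding=B
step 5 (stack(F, B)) [no-op]: towers=[A; C/D/F/E] holding=B

towers=[A; C/D/F/E] holding=B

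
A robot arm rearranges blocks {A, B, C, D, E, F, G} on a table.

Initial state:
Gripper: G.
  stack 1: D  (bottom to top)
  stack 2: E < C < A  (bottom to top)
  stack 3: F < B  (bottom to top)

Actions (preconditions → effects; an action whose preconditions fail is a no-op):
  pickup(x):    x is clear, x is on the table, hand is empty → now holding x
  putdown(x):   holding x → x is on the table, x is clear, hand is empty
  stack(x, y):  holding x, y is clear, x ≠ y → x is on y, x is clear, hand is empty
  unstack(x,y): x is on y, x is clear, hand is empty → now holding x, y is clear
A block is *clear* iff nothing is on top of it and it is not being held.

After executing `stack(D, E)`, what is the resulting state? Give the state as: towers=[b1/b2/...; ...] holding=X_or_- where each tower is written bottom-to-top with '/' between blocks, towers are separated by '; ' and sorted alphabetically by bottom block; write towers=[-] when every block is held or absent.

before: towers=[D; E/C/A; F/B] holding=G
pre[stack(D, E)]: holding(D) ✗, clear(E) ✗, D≠E ✓
holding(D), clear(E) unmet → stack(D, E) is a no-op
after:  towers=[D; E/C/A; F/B] holding=G

towers=[D; E/C/A; F/B] holding=G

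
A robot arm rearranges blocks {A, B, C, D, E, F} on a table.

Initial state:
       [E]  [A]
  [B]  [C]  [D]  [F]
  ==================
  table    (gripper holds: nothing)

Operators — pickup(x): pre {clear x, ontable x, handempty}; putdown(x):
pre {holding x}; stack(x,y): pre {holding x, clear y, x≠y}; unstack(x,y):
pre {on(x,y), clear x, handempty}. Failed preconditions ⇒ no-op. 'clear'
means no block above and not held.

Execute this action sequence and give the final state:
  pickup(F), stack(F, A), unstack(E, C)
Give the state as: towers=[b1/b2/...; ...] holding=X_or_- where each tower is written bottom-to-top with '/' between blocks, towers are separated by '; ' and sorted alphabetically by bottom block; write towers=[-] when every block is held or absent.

step 1 (pickup(F)): towers=[B; C/E; D/A] holding=F
step 2 (stack(F, A)): towers=[B; C/E; D/A/F] holding=-
step 3 (unstack(E, C)): towers=[B; C; D/A/F] holding=E

towers=[B; C; D/A/F] holding=E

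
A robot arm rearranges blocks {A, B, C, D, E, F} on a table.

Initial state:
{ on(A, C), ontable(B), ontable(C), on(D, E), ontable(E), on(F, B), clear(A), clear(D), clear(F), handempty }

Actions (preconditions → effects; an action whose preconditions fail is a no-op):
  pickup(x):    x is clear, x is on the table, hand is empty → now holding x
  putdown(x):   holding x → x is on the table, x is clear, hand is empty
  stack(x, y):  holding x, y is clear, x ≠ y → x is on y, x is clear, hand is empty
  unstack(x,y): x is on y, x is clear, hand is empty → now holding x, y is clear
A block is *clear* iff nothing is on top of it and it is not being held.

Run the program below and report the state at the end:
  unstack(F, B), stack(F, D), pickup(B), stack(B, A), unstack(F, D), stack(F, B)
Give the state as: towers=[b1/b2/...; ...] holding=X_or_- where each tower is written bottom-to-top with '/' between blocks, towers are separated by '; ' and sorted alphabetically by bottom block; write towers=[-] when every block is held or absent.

towers=[C/A/B/F; E/D] holding=-

step 1 (unstack(F, B)): towers=[B; C/A; E/D] holding=F
step 2 (stack(F, D)): towers=[B; C/A; E/D/F] holding=-
step 3 (pickup(B)): towers=[C/A; E/D/F] holding=B
step 4 (stack(B, A)): towers=[C/A/B; E/D/F] holding=-
step 5 (unstack(F, D)): towers=[C/A/B; E/D] holding=F
step 6 (stack(F, B)): towers=[C/A/B/F; E/D] holding=-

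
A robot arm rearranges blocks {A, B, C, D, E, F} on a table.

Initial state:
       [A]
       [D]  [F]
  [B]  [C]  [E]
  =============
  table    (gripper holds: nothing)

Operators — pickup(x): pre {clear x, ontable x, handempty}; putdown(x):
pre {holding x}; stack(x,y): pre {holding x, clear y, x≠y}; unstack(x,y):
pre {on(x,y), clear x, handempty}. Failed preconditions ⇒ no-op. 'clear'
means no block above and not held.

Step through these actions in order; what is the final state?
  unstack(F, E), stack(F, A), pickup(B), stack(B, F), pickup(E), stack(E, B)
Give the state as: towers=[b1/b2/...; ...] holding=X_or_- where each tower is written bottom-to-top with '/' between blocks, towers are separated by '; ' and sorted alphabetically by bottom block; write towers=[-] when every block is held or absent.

towers=[C/D/A/F/B/E] holding=-

step 1 (unstack(F, E)): towers=[B; C/D/A; E] holding=F
step 2 (stack(F, A)): towers=[B; C/D/A/F; E] holding=-
step 3 (pickup(B)): towers=[C/D/A/F; E] holding=B
step 4 (stack(B, F)): towers=[C/D/A/F/B; E] holding=-
step 5 (pickup(E)): towers=[C/D/A/F/B] holding=E
step 6 (stack(E, B)): towers=[C/D/A/F/B/E] holding=-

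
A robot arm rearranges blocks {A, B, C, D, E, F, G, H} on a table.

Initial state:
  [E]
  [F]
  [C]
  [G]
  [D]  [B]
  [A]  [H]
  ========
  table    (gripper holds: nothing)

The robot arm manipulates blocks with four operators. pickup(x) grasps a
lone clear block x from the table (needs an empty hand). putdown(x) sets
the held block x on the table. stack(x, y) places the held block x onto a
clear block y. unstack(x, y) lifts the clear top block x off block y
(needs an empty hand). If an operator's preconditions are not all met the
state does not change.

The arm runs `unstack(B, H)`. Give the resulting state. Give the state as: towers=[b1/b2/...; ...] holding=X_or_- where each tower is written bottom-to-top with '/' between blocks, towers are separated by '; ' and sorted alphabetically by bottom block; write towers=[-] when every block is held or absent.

before: towers=[A/D/G/C/F/E; H/B] holding=-
pre[unstack(B, H)]: on(B,H) ✓, clear(B) ✓, handempty ✓
all met → apply unstack(B, H)
after:  towers=[A/D/G/C/F/E; H] holding=B

towers=[A/D/G/C/F/E; H] holding=B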